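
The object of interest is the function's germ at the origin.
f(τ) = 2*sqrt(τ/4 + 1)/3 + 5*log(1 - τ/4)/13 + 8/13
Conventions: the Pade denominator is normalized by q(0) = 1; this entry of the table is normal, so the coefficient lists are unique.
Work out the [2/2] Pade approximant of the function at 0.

Taylor coefficients needed (expand at 0): a_0 = 50/39, a_1 = -1/78, a_2 = -43/2496, a_3 = -9/6656, a_4 = -305/638976.
Write the denominator as Q(τ) = 1 + q1*τ + q2*τ^2. Requiring Q*f - P = O(τ^5) with deg P <= 2 kills the coefficients of τ^3..τ^4 in Q*f:
  τ^3: a_3 + q1*a_2 + q2*a_1 = 0, i.e. -9/6656 + (-43/2496)*q1 + (-1/78)*q2 = 0.
  τ^4: a_4 + q1*a_3 + q2*a_2 = 0, i.e. -305/638976 + (-9/6656)*q1 + (-43/2496)*q2 = 0.
Solving this linear system: q1 = -107/1741, q2 = -10199/445696.
The numerator is Q*f truncated at degree 2: P0 = a_0 = 50/39; P1 = a_1 + q1*a_0 = -319/3482; P2 = a_2 + q1*a_1 + q2*a_0 = -397853/8691072.

The Pade approximant has numerator coefficients [50/39, -319/3482, -397853/8691072]; denominator coefficients [1, -107/1741, -10199/445696].


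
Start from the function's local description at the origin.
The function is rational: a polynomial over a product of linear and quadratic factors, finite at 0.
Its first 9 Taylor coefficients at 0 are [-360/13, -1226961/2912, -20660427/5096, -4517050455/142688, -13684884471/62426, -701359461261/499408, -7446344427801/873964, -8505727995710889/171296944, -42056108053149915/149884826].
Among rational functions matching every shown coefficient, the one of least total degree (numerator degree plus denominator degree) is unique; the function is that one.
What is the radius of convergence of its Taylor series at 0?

The radius of convergence is 6/7 - (1/21)*sqrt(177).

No rational of total degree below 7 reproduces all 9 coefficients; solving the [1/6] Pade equations on them gives f(r) = (7*r/32 - 40/39)/(r**2 - 12*r/7 + 1/3)**3, whose expansion matches every shown term.
Denominator factor (r**2 - 12*r/7 + 1/3)^3: discriminant 236/147, real irrational roots 6/7 + (1/21)*sqrt(177) and 6/7 - (1/21)*sqrt(177); poles of order 3, moduli 6/7 + (1/21)*sqrt(177) and 6/7 - (1/21)*sqrt(177).
The radius of convergence is the smallest modulus among the singular points: 6/7 - (1/21)*sqrt(177).


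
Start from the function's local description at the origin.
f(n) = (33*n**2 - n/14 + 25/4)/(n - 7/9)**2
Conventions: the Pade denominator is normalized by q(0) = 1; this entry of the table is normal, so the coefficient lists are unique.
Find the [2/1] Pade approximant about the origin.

Taylor coefficients needed (expand at 0): a_0 = 2025/196, a_1 = 1296/49, a_2 = 1013067/9604, a_3 = 7647939/33614.
Write the denominator as Q(n) = 1 + q1*n. Requiring Q*f - P = O(n^4) with deg P <= 2 kills the coefficients of n^3..n^3 in Q*f:
  n^3: a_3 + q1*a_2 = 0, i.e. 7647939/33614 + (1013067/9604)*q1 = 0.
Solving this linear system: q1 = -62946/29183.
The numerator is Q*f truncated at degree 2: P0 = a_0 = 2025/196; P1 = a_1 + q1*a_0 = 11909511/2859934; P2 = a_2 + q1*a_1 = 1939291875/40039076.

The Pade approximant has numerator coefficients [2025/196, 11909511/2859934, 1939291875/40039076]; denominator coefficients [1, -62946/29183].


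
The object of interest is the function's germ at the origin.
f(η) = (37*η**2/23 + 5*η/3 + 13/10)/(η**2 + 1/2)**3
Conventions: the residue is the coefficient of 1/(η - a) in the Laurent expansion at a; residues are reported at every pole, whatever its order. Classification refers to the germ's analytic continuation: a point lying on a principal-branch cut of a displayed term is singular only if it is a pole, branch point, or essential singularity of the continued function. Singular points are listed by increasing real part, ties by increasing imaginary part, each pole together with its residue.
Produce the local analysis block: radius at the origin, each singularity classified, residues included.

Denominator factor (η**2 + 1/2)^3: discriminant -2, complex-conjugate roots ((1/2)*sqrt(2))*i and -((1/2)*sqrt(2))*i; poles of order 3, moduli (1/2)*sqrt(2) and (1/2)*sqrt(2).
The radius of convergence is the smallest modulus among the singular points: (1/2)*sqrt(2).
The factor η**2 + 1/2 splits as (η - a)(η - a') with a = -((1/2)*sqrt(2))*i, a' = ((1/2)*sqrt(2))*i. At the order-3 pole a set g(η) = (η - a)^3*f(η) = [37*η**2/23 + 5*η/3 + 13/10] / (η - a')^3.
Order-3 pole: residue = g''(a)/2; g''(-((1/2)*sqrt(2))*i) = ((541/230)*sqrt(2))*i, so the residue is ((541/460)*sqrt(2))*i.
The factor η**2 + 1/2 splits as (η - a)(η - a') with a = ((1/2)*sqrt(2))*i, a' = -((1/2)*sqrt(2))*i. At the order-3 pole a set g(η) = (η - a)^3*f(η) = [37*η**2/23 + 5*η/3 + 13/10] / (η - a')^3.
Order-3 pole: residue = g''(a)/2; g''(((1/2)*sqrt(2))*i) = -((541/230)*sqrt(2))*i, so the residue is -((541/460)*sqrt(2))*i.
List the singular points by increasing real part (a conjugate pair: the negative imaginary part first).

Radius of convergence at 0: (1/2)*sqrt(2).
At -((1/2)*sqrt(2))*i: a pole of order 3; residue ((541/460)*sqrt(2))*i.
At ((1/2)*sqrt(2))*i: a pole of order 3; residue -((541/460)*sqrt(2))*i.


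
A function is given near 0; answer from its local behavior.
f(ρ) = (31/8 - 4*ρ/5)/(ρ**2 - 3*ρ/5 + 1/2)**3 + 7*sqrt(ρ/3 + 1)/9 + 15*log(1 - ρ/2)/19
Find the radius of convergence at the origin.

Denominator factor (ρ**2 - 3*ρ/5 + 1/2)^3: discriminant -41/25, complex-conjugate roots (3/10) + ((1/10)*sqrt(41))*i and (3/10) - ((1/10)*sqrt(41))*i; poles of order 3, moduli (1/2)*sqrt(2) and (1/2)*sqrt(2).
Branch term (15/19)*log(1 - ρ/(2)): its argument vanishes at ρ = 2, a logarithmic branch point, modulus 2.
Branch term (7/9)*sqrt(1 - ρ/(-3)): its argument vanishes at ρ = -3, a square-root branch point, modulus 3.
The radius of convergence is the smallest modulus among the singular points: (1/2)*sqrt(2).

The radius of convergence is (1/2)*sqrt(2).


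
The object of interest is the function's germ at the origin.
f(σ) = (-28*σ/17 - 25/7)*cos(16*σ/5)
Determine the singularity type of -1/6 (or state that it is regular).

There is no denominator, hence no pole anywhere.
The factor cos(16*σ/5) is entire.
So the germ continues analytically to -1/6.

The point is a regular point.


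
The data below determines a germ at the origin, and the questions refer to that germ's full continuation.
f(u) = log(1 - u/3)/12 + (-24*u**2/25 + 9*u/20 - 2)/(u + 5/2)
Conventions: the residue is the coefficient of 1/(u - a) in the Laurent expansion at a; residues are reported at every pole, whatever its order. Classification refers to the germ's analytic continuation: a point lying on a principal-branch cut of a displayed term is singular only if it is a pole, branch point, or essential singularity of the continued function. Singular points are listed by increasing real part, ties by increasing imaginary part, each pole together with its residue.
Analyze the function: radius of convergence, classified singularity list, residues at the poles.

Radius of convergence at 0: 5/2.
At -5/2: a pole of order 1; residue -73/8.
At 3: a logarithmic branch point.

Denominator factor (u + 5/2): pole of order 1 at -5/2, modulus 5/2.
Branch term (1/12)*log(1 - u/(3)): its argument vanishes at u = 3, a logarithmic branch point, modulus 3.
The radius of convergence is the smallest modulus among the singular points: 5/2.
The branch term is analytic at -5/2 and contributes nothing to the residue; only the rational part matters.
At the order-1 pole -5/2 set g(u) = (u - (-5/2))*(rational part) = -24*u**2/25 + 9*u/20 - 2.
Simple pole: residue = g(a) at a = -5/2, which is -73/8.
List the singular points by increasing real part (a conjugate pair: the negative imaginary part first).


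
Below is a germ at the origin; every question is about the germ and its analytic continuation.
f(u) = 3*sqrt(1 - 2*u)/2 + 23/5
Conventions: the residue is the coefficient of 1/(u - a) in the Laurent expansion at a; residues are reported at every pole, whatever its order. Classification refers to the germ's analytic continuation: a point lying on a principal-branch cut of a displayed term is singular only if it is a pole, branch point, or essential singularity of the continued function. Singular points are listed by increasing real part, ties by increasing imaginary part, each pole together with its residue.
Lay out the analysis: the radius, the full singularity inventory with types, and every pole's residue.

Branch term (3/2)*sqrt(1 - u/(1/2)): its argument vanishes at u = 1/2, a square-root branch point, modulus 1/2.
The radius of convergence is the smallest modulus among the singular points: 1/2.

Radius of convergence at 0: 1/2.
At 1/2: an algebraic (square-root) branch point.


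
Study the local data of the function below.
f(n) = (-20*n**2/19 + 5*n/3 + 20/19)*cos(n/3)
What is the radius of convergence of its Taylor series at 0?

The factor cos(n/3) is entire and contributes no finite singular point.
The polynomial part has no poles.
No finite singular points: the Taylor series at 0 converges everywhere.

The radius of convergence is infinite.


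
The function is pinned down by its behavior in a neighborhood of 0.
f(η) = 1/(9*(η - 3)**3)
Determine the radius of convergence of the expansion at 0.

The radius of convergence is 3.

Denominator factor (η - 3)^3: pole of order 3 at 3, modulus 3.
The radius of convergence is the smallest modulus among the singular points: 3.


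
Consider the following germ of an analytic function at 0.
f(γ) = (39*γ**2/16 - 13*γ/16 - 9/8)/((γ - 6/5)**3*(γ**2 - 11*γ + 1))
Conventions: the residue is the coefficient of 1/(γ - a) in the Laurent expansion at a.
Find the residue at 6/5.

The residue is 8060875/155720872.

At the order-3 pole 6/5 set g(γ) = (γ - (6/5))^3*f(γ) = (39*γ**2/16 - 13*γ/16 - 9/8)/(γ**2 - 11*γ + 1).
Order-3 pole: residue = g''(a)/2; g''(6/5) = 8060875/77860436, so the residue is 8060875/155720872.


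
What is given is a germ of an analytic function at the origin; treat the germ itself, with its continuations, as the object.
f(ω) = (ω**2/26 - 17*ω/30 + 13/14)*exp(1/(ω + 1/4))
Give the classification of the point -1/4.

The point is an essential singularity.

The exponent 1/(ω - (-1/4)) has a pole at -1/4, so exp(1/(ω - (-1/4))) takes every nonzero value near it: an essential singularity (not a pole of any order).


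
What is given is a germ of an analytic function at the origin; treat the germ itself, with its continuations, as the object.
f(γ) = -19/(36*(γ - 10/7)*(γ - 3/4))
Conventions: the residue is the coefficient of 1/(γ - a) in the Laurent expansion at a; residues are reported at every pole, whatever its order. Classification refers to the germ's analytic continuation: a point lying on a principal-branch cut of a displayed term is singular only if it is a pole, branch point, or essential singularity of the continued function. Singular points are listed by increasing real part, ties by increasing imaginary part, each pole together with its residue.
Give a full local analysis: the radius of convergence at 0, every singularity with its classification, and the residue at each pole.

Radius of convergence at 0: 3/4.
At 3/4: a pole of order 1; residue 7/9.
At 10/7: a pole of order 1; residue -7/9.

Denominator factor (γ - 3/4): pole of order 1 at 3/4, modulus 3/4.
Denominator factor (γ - 10/7): pole of order 1 at 10/7, modulus 10/7.
The radius of convergence is the smallest modulus among the singular points: 3/4.
At the order-1 pole 3/4 set g(γ) = (γ - (3/4))*f(γ) = -19/(36*(γ - 10/7)).
Simple pole: residue = g(a) at a = 3/4, which is 7/9.
At the order-1 pole 10/7 set g(γ) = (γ - (10/7))*f(γ) = -19/(36*(γ - 3/4)).
Simple pole: residue = g(a) at a = 10/7, which is -7/9.
List the singular points by increasing real part (a conjugate pair: the negative imaginary part first).


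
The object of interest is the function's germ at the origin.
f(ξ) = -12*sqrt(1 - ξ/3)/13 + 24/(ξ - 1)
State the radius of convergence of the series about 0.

Denominator factor (ξ - 1): pole of order 1 at 1, modulus 1.
Branch term (-12/13)*sqrt(1 - ξ/(3)): its argument vanishes at ξ = 3, a square-root branch point, modulus 3.
The radius of convergence is the smallest modulus among the singular points: 1.

The radius of convergence is 1.


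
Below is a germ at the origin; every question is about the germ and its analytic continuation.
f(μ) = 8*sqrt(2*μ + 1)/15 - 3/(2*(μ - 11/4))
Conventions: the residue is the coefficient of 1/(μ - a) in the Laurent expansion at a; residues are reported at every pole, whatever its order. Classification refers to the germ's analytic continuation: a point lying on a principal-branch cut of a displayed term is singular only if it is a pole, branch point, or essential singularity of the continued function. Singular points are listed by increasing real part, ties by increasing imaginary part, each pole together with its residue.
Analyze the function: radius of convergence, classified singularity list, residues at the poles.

Radius of convergence at 0: 1/2.
At -1/2: an algebraic (square-root) branch point.
At 11/4: a pole of order 1; residue -3/2.

Denominator factor (μ - 11/4): pole of order 1 at 11/4, modulus 11/4.
Branch term (8/15)*sqrt(1 - μ/(-1/2)): its argument vanishes at μ = -1/2, a square-root branch point, modulus 1/2.
The radius of convergence is the smallest modulus among the singular points: 1/2.
The branch term is analytic at 11/4 and contributes nothing to the residue; only the rational part matters.
At the order-1 pole 11/4 set g(μ) = (μ - (11/4))*(rational part) = -3/2.
Simple pole: residue = g(a) at a = 11/4, which is -3/2.
List the singular points by increasing real part (a conjugate pair: the negative imaginary part first).


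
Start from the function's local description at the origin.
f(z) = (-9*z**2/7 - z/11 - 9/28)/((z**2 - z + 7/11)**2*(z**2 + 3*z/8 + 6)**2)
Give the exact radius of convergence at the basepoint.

Denominator factor (z**2 - z + 7/11)^2: discriminant -17/11, complex-conjugate roots (1/2) + ((1/22)*sqrt(187))*i and (1/2) - ((1/22)*sqrt(187))*i; poles of order 2, moduli (1/11)*sqrt(77) and (1/11)*sqrt(77).
Denominator factor (z**2 + 3*z/8 + 6)^2: discriminant -1527/64, complex-conjugate roots (-3/16) + ((1/16)*sqrt(1527))*i and (-3/16) - ((1/16)*sqrt(1527))*i; poles of order 2, moduli sqrt(6) and sqrt(6).
The radius of convergence is the smallest modulus among the singular points: (1/11)*sqrt(77).

The radius of convergence is (1/11)*sqrt(77).


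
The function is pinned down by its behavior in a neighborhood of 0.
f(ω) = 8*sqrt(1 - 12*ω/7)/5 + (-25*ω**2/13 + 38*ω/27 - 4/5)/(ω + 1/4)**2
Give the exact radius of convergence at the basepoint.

Denominator factor (ω + 1/4)^2: pole of order 2 at -1/4, modulus 1/4.
Branch term (8/5)*sqrt(1 - ω/(7/12)): its argument vanishes at ω = 7/12, a square-root branch point, modulus 7/12.
The radius of convergence is the smallest modulus among the singular points: 1/4.

The radius of convergence is 1/4.


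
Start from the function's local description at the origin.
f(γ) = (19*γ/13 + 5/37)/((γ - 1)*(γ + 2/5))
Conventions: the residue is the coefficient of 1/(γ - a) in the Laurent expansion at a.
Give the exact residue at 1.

The residue is 3840/3367.

At the order-1 pole 1 set g(γ) = (γ - (1))*f(γ) = (19*γ/13 + 5/37)/(γ + 2/5).
Simple pole: residue = g(a) at a = 1, which is 3840/3367.


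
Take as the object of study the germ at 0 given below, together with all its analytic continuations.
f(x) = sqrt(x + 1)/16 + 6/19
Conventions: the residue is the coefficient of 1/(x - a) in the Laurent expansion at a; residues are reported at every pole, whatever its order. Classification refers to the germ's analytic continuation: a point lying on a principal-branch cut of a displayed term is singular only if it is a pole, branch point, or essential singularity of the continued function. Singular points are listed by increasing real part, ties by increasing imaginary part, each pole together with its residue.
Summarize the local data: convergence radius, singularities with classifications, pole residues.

Branch term (1/16)*sqrt(1 - x/(-1)): its argument vanishes at x = -1, a square-root branch point, modulus 1.
The radius of convergence is the smallest modulus among the singular points: 1.

Radius of convergence at 0: 1.
At -1: an algebraic (square-root) branch point.


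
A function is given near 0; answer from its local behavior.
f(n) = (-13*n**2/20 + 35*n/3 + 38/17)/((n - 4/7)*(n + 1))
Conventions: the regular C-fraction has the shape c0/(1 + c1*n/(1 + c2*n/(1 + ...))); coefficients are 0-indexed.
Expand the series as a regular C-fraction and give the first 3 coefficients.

The regular C-fraction coefficients are [-133/34, -1361/228, 1929668/387885].

Taylor coefficients (expand at 0): a_0 = -133/34, a_1 = -9527/408, a_2 = -63161/2720.
c0 = a_0 = -133/34. Peel one level at a time: if S = 1 + c*n/S' with S'(0) = 1, then c is the n-coefficient of S and S' = c*n/(S - 1).
S_1 = c0/f = 1 + (-1361/228)*n + (482417/16245)*n^2 + ...; c1 = -1361/228.
S_2 = c1*n/(S_1 - 1) = 1 + (1929668/387885)*n + ...; c2 = 1929668/387885.


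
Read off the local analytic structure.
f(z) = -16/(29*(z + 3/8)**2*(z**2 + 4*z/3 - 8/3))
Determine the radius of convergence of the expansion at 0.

Denominator factor (z + 3/8)^2: pole of order 2 at -3/8, modulus 3/8.
Denominator factor (z**2 + 4*z/3 - 8/3): discriminant 112/9, real irrational roots -2/3 + (2/3)*sqrt(7) and -2/3 - (2/3)*sqrt(7); poles of order 1, moduli -2/3 + (2/3)*sqrt(7) and 2/3 + (2/3)*sqrt(7).
The radius of convergence is the smallest modulus among the singular points: 3/8.

The radius of convergence is 3/8.


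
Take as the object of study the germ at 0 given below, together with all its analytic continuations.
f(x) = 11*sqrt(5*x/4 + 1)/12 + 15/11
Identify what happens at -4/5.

The point is an algebraic (square-root) branch point.

The term (11/12)*sqrt(1 - x/(-4/5)) has argument 1 - -4/5/(-4/5) = 0 at -4/5: a square-root (algebraic, two-sheeted) branch point; the remaining terms are analytic or single-valued there.


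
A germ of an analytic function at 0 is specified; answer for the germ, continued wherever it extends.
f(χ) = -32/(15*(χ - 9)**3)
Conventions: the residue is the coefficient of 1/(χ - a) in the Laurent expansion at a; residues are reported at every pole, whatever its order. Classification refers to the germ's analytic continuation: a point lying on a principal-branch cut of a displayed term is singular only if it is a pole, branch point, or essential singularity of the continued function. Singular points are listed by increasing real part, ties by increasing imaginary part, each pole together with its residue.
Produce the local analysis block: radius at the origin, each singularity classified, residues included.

Radius of convergence at 0: 9.
At 9: a pole of order 3; residue 0.

Denominator factor (χ - 9)^3: pole of order 3 at 9, modulus 9.
The radius of convergence is the smallest modulus among the singular points: 9.
At the order-3 pole 9 set g(χ) = (χ - (9))^3*f(χ) = -32/15.
Order-3 pole: residue = g''(a)/2; g''(9) = 0, so the residue is 0.


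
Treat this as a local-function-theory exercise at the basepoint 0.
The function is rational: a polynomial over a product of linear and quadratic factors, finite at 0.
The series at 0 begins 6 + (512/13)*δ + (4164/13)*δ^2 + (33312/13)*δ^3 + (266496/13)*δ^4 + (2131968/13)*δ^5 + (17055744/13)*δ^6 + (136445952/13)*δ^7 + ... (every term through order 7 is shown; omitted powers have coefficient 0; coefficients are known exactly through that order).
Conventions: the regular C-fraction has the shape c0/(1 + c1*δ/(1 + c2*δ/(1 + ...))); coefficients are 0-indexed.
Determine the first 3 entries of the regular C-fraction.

Taylor coefficients (read off): a_0 = 6, a_1 = 512/13, a_2 = 4164/13.
c0 = a_0 = 6. Peel one level at a time: if S = 1 + c*δ/S' with S'(0) = 1, then c is the δ-coefficient of S and S' = c*δ/(S - 1).
S_1 = c0/f = 1 + (-256/39)*δ + (-15662/1521)*δ^2 + ...; c1 = -256/39.
S_2 = c1*δ/(S_1 - 1) = 1 + (-7831/4992)*δ + ...; c2 = -7831/4992.

The regular C-fraction coefficients are [6, -256/39, -7831/4992].


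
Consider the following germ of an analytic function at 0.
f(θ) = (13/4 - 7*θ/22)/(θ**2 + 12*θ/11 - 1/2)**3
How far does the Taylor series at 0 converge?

The radius of convergence is -6/11 + (1/22)*sqrt(386).

Denominator factor (θ**2 + 12*θ/11 - 1/2)^3: discriminant 386/121, real irrational roots -6/11 + (1/22)*sqrt(386) and -6/11 - (1/22)*sqrt(386); poles of order 3, moduli -6/11 + (1/22)*sqrt(386) and 6/11 + (1/22)*sqrt(386).
The radius of convergence is the smallest modulus among the singular points: -6/11 + (1/22)*sqrt(386).


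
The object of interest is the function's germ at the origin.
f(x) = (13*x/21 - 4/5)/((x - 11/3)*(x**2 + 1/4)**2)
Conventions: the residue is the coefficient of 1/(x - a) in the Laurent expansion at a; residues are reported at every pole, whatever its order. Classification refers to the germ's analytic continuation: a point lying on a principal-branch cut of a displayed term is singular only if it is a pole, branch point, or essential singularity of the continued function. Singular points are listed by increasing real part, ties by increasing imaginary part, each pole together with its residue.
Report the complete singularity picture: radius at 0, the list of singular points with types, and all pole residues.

Denominator factor (x - 11/3): pole of order 1 at 11/3, modulus 11/3.
Denominator factor (x**2 + 1/4)^2: discriminant -1, complex-conjugate roots (1/2)*i and -(1/2)*i; poles of order 2, moduli 1/2 and 1/2.
The radius of convergence is the smallest modulus among the singular points: 1/2.
The factor x**2 + 1/4 splits as (x - a)(x - a') with a = -(1/2)*i, a' = (1/2)*i. At the order-2 pole a set g(x) = (x - a)^2*f(x) = [(13*x/21 - 4/5)/(x - 11/3)] / (x - a')^2.
Order-2 pole: residue = g'(a); g'(-(1/2)*i) = (-33336/8506715) + (3592062/8506715)*i, so the residue is (-33336/8506715) + (3592062/8506715)*i.
The factor x**2 + 1/4 splits as (x - a)(x - a') with a = (1/2)*i, a' = -(1/2)*i. At the order-2 pole a set g(x) = (x - a)^2*f(x) = [(13*x/21 - 4/5)/(x - 11/3)] / (x - a')^2.
Order-2 pole: residue = g'(a); g'((1/2)*i) = (-33336/8506715) - (3592062/8506715)*i, so the residue is (-33336/8506715) - (3592062/8506715)*i.
At the order-1 pole 11/3 set g(x) = (x - (11/3))*f(x) = (13*x/21 - 4/5)/(x**2 + 1/4)**2.
Simple pole: residue = g(a) at a = 11/3, which is 66672/8506715.
List the singular points by increasing real part (a conjugate pair: the negative imaginary part first).

Radius of convergence at 0: 1/2.
At -(1/2)*i: a pole of order 2; residue (-33336/8506715) + (3592062/8506715)*i.
At (1/2)*i: a pole of order 2; residue (-33336/8506715) - (3592062/8506715)*i.
At 11/3: a pole of order 1; residue 66672/8506715.


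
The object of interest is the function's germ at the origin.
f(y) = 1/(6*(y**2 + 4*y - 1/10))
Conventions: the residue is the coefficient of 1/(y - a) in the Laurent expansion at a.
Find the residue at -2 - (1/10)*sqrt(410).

The residue is -(1/492)*sqrt(410).

The factor y**2 + 4*y - 1/10 splits as (y - a)(y - a') with a = -2 - (1/10)*sqrt(410), a' = -2 + (1/10)*sqrt(410). At the order-1 pole a set g(y) = (y - a)*f(y) = [1/6] / (y - a').
Simple pole: residue = g(a) at a = -2 - (1/10)*sqrt(410), which is -(1/492)*sqrt(410).


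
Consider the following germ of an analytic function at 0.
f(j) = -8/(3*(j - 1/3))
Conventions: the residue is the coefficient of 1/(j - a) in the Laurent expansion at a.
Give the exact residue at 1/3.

At the order-1 pole 1/3 set g(j) = (j - (1/3))*f(j) = -8/3.
Simple pole: residue = g(a) at a = 1/3, which is -8/3.

The residue is -8/3.


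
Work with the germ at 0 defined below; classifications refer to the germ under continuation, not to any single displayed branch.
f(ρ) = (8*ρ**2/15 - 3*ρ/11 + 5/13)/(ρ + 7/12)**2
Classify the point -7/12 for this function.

The point is a pole of order 2.

The denominator factor ρ + 7/12 vanishes at -7/12 and appears to the power 2; the numerator there equals 55999/77220, nonzero, and no other factor vanishes.
Hence a pole whose order is the multiplicity, 2.


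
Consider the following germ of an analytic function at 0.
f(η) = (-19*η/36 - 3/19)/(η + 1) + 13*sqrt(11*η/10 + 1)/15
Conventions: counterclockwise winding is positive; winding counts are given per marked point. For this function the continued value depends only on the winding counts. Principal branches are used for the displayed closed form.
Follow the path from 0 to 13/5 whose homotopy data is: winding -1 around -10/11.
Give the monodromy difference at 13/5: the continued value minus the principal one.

Continued minus principal equals -(13/75)*sqrt(386).

The rational part is single-valued and drops out of the difference; each branch term changes only by its own monodromy.
(13/15)*sqrt(1 - η/(-10/11)): winding -1 is odd, the square root flips sign, contributing -2*(13/15)*sqrt(1 - (13/5)/(-10/11)) = -2*(13/15)*sqrt(193/50) = -(13/75)*sqrt(386).
Summing the contributions at η = 13/5 gives -(13/75)*sqrt(386).


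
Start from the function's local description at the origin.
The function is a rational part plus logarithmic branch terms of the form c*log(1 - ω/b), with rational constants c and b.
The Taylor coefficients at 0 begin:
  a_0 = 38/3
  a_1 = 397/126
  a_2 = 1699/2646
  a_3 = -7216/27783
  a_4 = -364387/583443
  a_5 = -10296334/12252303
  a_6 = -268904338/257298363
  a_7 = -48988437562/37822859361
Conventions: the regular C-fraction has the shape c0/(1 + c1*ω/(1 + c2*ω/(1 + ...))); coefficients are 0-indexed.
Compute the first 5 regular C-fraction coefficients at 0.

Taylor coefficients (read off): a_0 = 38/3, a_1 = 397/126, a_2 = 1699/2646, a_3 = -7216/27783, a_4 = -364387/583443.
c0 = a_0 = 38/3. Peel one level at a time: if S = 1 + c*ω/S' with S'(0) = 1, then c is the ω-coefficient of S and S' = c*ω/(S - 1).
S_1 = c0/f = 1 + (-397/1596)*ω + (3165/283024)*ω^2 + ...; c1 = -397/1596.
S_2 = c1*ω/(S_1 - 1) = 1 + (9495/211204)*ω + (957345/7722841)*ω^2 + ...; c2 = 9495/211204.
S_3 = c2*ω/(S_2 - 1) = 1 + (-4850548/1759107)*ω + (81081436/19633761)*ω^2 + ...; c3 = -4850548/1759107.
S_4 = c3*ω/(S_3 - 1) = 1 + (423543817/282799713)*ω + ...; c4 = 423543817/282799713.

The regular C-fraction coefficients are [38/3, -397/1596, 9495/211204, -4850548/1759107, 423543817/282799713].


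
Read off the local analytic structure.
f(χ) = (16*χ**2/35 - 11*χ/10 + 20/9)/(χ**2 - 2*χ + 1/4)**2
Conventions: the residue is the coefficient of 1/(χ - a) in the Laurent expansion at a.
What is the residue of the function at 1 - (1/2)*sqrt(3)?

The factor χ**2 - 2*χ + 1/4 splits as (χ - a)(χ - a') with a = 1 - (1/2)*sqrt(3), a' = 1 + (1/2)*sqrt(3). At the order-2 pole a set g(χ) = (χ - a)^2*f(χ) = [16*χ**2/35 - 11*χ/10 + 20/9] / (χ - a')^2.
Order-2 pole: residue = g'(a); g'(1 - (1/2)*sqrt(3)) = (779/2835)*sqrt(3), so the residue is (779/2835)*sqrt(3).

The residue is (779/2835)*sqrt(3).


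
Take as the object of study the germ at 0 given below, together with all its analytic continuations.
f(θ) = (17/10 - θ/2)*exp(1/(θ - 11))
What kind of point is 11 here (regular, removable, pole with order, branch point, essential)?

The exponent 1/(θ - (11)) has a pole at 11, so exp(1/(θ - (11))) takes every nonzero value near it: an essential singularity (not a pole of any order).

The point is an essential singularity.


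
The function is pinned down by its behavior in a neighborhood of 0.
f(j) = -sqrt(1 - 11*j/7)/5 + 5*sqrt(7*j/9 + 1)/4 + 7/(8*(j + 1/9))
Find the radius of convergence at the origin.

Denominator factor (j + 1/9): pole of order 1 at -1/9, modulus 1/9.
Branch term (-1/5)*sqrt(1 - j/(7/11)): its argument vanishes at j = 7/11, a square-root branch point, modulus 7/11.
Branch term (5/4)*sqrt(1 - j/(-9/7)): its argument vanishes at j = -9/7, a square-root branch point, modulus 9/7.
The radius of convergence is the smallest modulus among the singular points: 1/9.

The radius of convergence is 1/9.


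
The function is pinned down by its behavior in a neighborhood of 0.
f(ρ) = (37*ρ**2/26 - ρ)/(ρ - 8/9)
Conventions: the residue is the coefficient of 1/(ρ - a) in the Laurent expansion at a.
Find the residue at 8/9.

The residue is 248/1053.

At the order-1 pole 8/9 set g(ρ) = (ρ - (8/9))*f(ρ) = 37*ρ**2/26 - ρ.
Simple pole: residue = g(a) at a = 8/9, which is 248/1053.


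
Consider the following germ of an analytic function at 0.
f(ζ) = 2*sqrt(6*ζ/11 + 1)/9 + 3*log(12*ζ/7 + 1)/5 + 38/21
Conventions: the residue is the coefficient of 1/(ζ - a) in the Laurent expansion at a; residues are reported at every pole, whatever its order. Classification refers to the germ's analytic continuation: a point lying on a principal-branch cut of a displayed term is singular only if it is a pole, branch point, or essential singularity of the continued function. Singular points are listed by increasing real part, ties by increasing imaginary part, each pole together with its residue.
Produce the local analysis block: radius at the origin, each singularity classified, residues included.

Radius of convergence at 0: 7/12.
At -11/6: an algebraic (square-root) branch point.
At -7/12: a logarithmic branch point.

Branch term (3/5)*log(1 - ζ/(-7/12)): its argument vanishes at ζ = -7/12, a logarithmic branch point, modulus 7/12.
Branch term (2/9)*sqrt(1 - ζ/(-11/6)): its argument vanishes at ζ = -11/6, a square-root branch point, modulus 11/6.
The radius of convergence is the smallest modulus among the singular points: 7/12.
List the singular points by increasing real part (a conjugate pair: the negative imaginary part first).


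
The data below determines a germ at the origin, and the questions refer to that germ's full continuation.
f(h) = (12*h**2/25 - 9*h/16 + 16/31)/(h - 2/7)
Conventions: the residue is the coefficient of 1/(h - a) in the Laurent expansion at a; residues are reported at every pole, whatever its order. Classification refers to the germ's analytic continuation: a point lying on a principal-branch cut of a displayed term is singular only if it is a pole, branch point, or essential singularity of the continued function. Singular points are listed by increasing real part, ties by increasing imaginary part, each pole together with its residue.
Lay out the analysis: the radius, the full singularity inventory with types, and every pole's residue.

Denominator factor (h - 2/7): pole of order 1 at 2/7, modulus 2/7.
The radius of convergence is the smallest modulus among the singular points: 2/7.
At the order-1 pole 2/7 set g(h) = (h - (2/7))*f(h) = 12*h**2/25 - 9*h/16 + 16/31.
Simple pole: residue = g(a) at a = 2/7, which is 119879/303800.

Radius of convergence at 0: 2/7.
At 2/7: a pole of order 1; residue 119879/303800.


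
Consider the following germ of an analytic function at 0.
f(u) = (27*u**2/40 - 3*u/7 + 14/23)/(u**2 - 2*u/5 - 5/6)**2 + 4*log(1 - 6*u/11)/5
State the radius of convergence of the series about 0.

Denominator factor (u**2 - 2*u/5 - 5/6)^2: discriminant 262/75, real irrational roots 1/5 + (1/30)*sqrt(786) and 1/5 - (1/30)*sqrt(786); poles of order 2, moduli 1/5 + (1/30)*sqrt(786) and -1/5 + (1/30)*sqrt(786).
Branch term (4/5)*log(1 - u/(11/6)): its argument vanishes at u = 11/6, a logarithmic branch point, modulus 11/6.
The radius of convergence is the smallest modulus among the singular points: -1/5 + (1/30)*sqrt(786).

The radius of convergence is -1/5 + (1/30)*sqrt(786).


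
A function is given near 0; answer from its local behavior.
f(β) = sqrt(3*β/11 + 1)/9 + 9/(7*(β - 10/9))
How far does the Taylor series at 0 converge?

The radius of convergence is 10/9.

Denominator factor (β - 10/9): pole of order 1 at 10/9, modulus 10/9.
Branch term (1/9)*sqrt(1 - β/(-11/3)): its argument vanishes at β = -11/3, a square-root branch point, modulus 11/3.
The radius of convergence is the smallest modulus among the singular points: 10/9.


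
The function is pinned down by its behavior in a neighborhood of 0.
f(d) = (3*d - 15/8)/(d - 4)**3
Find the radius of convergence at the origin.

The radius of convergence is 4.

Denominator factor (d - 4)^3: pole of order 3 at 4, modulus 4.
The radius of convergence is the smallest modulus among the singular points: 4.


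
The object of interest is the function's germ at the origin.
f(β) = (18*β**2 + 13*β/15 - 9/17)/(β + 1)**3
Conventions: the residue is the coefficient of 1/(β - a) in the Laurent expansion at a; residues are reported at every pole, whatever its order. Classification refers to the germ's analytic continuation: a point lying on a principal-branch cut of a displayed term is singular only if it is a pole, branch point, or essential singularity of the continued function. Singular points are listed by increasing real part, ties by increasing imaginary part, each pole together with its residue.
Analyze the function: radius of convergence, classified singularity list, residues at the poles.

Radius of convergence at 0: 1.
At -1: a pole of order 3; residue 18.

Denominator factor (β + 1)^3: pole of order 3 at -1, modulus 1.
The radius of convergence is the smallest modulus among the singular points: 1.
At the order-3 pole -1 set g(β) = (β - (-1))^3*f(β) = 18*β**2 + 13*β/15 - 9/17.
Order-3 pole: residue = g''(a)/2; g''(-1) = 36, so the residue is 18.


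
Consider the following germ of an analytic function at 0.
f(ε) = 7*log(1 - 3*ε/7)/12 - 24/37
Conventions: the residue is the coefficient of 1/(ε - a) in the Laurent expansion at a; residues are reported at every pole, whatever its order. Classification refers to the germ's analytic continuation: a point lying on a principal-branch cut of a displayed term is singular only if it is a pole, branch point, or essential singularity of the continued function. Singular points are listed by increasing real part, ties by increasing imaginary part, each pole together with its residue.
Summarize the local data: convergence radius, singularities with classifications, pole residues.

Radius of convergence at 0: 7/3.
At 7/3: a logarithmic branch point.

Branch term (7/12)*log(1 - ε/(7/3)): its argument vanishes at ε = 7/3, a logarithmic branch point, modulus 7/3.
The radius of convergence is the smallest modulus among the singular points: 7/3.


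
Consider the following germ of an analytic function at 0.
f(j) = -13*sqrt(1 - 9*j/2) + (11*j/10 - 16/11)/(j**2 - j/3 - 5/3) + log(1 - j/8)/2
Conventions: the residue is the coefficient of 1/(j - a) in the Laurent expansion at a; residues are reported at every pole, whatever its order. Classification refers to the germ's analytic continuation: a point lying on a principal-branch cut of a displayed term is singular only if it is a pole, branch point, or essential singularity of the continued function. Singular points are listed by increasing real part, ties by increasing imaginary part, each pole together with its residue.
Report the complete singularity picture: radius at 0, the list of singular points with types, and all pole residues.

Radius of convergence at 0: 2/9.
At 1/6 - (1/6)*sqrt(61): a pole of order 1; residue 11/20 + (839/13420)*sqrt(61).
At 2/9: an algebraic (square-root) branch point.
At 1/6 + (1/6)*sqrt(61): a pole of order 1; residue 11/20 - (839/13420)*sqrt(61).
At 8: a logarithmic branch point.

Denominator factor (j**2 - j/3 - 5/3): discriminant 61/9, real irrational roots 1/6 + (1/6)*sqrt(61) and 1/6 - (1/6)*sqrt(61); poles of order 1, moduli 1/6 + (1/6)*sqrt(61) and -1/6 + (1/6)*sqrt(61).
Branch term (-13)*sqrt(1 - j/(2/9)): its argument vanishes at j = 2/9, a square-root branch point, modulus 2/9.
Branch term (1/2)*log(1 - j/(8)): its argument vanishes at j = 8, a logarithmic branch point, modulus 8.
The radius of convergence is the smallest modulus among the singular points: 2/9.
The branch terms are analytic at 1/6 - (1/6)*sqrt(61) and contribute nothing to the residue; only the rational part matters.
The factor j**2 - j/3 - 5/3 splits as (j - a)(j - a') with a = 1/6 - (1/6)*sqrt(61), a' = 1/6 + (1/6)*sqrt(61). At the order-1 pole a set g(j) = (j - a)*(rational part) = [11*j/10 - 16/11] / (j - a').
Simple pole: residue = g(a) at a = 1/6 - (1/6)*sqrt(61), which is 11/20 + (839/13420)*sqrt(61).
The branch terms are analytic at 1/6 + (1/6)*sqrt(61) and contribute nothing to the residue; only the rational part matters.
The factor j**2 - j/3 - 5/3 splits as (j - a)(j - a') with a = 1/6 + (1/6)*sqrt(61), a' = 1/6 - (1/6)*sqrt(61). At the order-1 pole a set g(j) = (j - a)*(rational part) = [11*j/10 - 16/11] / (j - a').
Simple pole: residue = g(a) at a = 1/6 + (1/6)*sqrt(61), which is 11/20 - (839/13420)*sqrt(61).
List the singular points by increasing real part (a conjugate pair: the negative imaginary part first).


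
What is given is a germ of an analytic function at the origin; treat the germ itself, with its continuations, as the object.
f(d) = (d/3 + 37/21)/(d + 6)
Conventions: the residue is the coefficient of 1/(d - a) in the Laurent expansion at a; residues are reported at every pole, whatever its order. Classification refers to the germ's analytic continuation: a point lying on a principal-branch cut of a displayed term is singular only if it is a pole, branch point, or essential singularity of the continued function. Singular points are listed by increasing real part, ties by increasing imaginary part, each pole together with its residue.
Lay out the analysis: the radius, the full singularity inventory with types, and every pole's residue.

Denominator factor (d + 6): pole of order 1 at -6, modulus 6.
The radius of convergence is the smallest modulus among the singular points: 6.
At the order-1 pole -6 set g(d) = (d - (-6))*f(d) = d/3 + 37/21.
Simple pole: residue = g(a) at a = -6, which is -5/21.

Radius of convergence at 0: 6.
At -6: a pole of order 1; residue -5/21.


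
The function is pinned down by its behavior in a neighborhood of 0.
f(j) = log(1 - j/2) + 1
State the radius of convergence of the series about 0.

Branch term (1)*log(1 - j/(2)): its argument vanishes at j = 2, a logarithmic branch point, modulus 2.
The radius of convergence is the smallest modulus among the singular points: 2.

The radius of convergence is 2.


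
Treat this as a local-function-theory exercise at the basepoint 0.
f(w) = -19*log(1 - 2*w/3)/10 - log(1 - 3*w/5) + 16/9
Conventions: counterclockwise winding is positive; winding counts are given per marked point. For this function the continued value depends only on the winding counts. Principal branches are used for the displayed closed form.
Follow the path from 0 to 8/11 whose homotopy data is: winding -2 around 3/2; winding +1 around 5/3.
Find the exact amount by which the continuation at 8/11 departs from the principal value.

The rational part is single-valued and drops out of the difference; each branch term changes only by its own monodromy.
(-19/10)*log(1 - w/(3/2)): each positive loop around 3/2 adds 2*pi*i to the log, so winding -2 contributes (-19/10)*(-2)*2*pi*i = (38/5)*pi*i.
(-1)*log(1 - w/(5/3)): each positive loop around 5/3 adds 2*pi*i to the log, so winding +1 contributes (-1)*(1)*2*pi*i = -(2)*pi*i.
Summing the contributions at w = 8/11 gives (28/5)*pi*i.

Continued minus principal equals (28/5)*pi*i.


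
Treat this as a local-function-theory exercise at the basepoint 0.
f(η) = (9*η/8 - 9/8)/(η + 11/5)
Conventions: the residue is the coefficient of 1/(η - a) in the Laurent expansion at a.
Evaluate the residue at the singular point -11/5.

At the order-1 pole -11/5 set g(η) = (η - (-11/5))*f(η) = 9*η/8 - 9/8.
Simple pole: residue = g(a) at a = -11/5, which is -18/5.

The residue is -18/5.


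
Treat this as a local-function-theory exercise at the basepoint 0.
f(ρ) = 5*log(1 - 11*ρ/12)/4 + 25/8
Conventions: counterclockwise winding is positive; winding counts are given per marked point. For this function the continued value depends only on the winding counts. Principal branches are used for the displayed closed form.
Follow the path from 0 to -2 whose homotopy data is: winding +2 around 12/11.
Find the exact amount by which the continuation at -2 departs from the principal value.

The rational part is single-valued and drops out of the difference; each branch term changes only by its own monodromy.
(5/4)*log(1 - ρ/(12/11)): each positive loop around 12/11 adds 2*pi*i to the log, so winding +2 contributes (5/4)*(2)*2*pi*i = (5)*pi*i.
Summing the contributions at ρ = -2 gives (5)*pi*i.

Continued minus principal equals (5)*pi*i.
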